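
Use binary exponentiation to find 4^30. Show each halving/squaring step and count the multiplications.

Computing 4^30 by squaring (build up from 4^1; each line after the first costs one multiplication):

4^1 = 4
4^2 = (4^1)^2 = 4^2 = 16
4^3 = 4 * 4^2 = 4 * 16 = 64
4^6 = (4^3)^2 = 64^2 = 4096
4^7 = 4 * 4^6 = 4 * 4096 = 16384
4^14 = (4^7)^2 = 16384^2 = 268435456
4^15 = 4 * 4^14 = 4 * 268435456 = 1073741824
4^30 = (4^15)^2 = 1073741824^2 = 1152921504606846976

Result: 1152921504606846976
Multiplications needed: 7 (7 lines after 4^1)

4^30 = 1152921504606846976. Using exponentiation by squaring, this requires 7 multiplications. The key idea: if the exponent is even, square the half-power; if odd, multiply by the base once.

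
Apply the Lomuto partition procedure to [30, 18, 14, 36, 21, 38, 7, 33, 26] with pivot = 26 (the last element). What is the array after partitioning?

Lomuto partition with pivot = 26:

Initial array: [30, 18, 14, 36, 21, 38, 7, 33, 26]

arr[0]=30 > 26: no swap
arr[1]=18 <= 26: swap with position 0, array becomes [18, 30, 14, 36, 21, 38, 7, 33, 26]
arr[2]=14 <= 26: swap with position 1, array becomes [18, 14, 30, 36, 21, 38, 7, 33, 26]
arr[3]=36 > 26: no swap
arr[4]=21 <= 26: swap with position 2, array becomes [18, 14, 21, 36, 30, 38, 7, 33, 26]
arr[5]=38 > 26: no swap
arr[6]=7 <= 26: swap with position 3, array becomes [18, 14, 21, 7, 30, 38, 36, 33, 26]
arr[7]=33 > 26: no swap

Place pivot at position 4: [18, 14, 21, 7, 26, 38, 36, 33, 30]
Pivot position: 4

After partitioning with pivot 26, the array becomes [18, 14, 21, 7, 26, 38, 36, 33, 30]. The pivot is placed at index 4. All elements to the left of the pivot are <= 26, and all elements to the right are > 26.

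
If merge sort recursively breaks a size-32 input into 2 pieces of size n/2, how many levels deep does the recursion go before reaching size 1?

For divide and conquer with division factor 2:

Problem sizes at each level:
Level 0: 32
Level 1: 16
Level 2: 8
Level 3: 4
Level 4: 2
Level 5: 1

The root is level 0 and the size-1 base case is level 5 (the tree spans levels 0 through 5, i.e. 6 levels counting the root), so the depth is the number of divisions: log_2(32) = 5

The recursion tree depth is log_2(32) = 5. At each level, the problem size is divided by 2, so it takes 5 divisions to reduce to a base case of size 1. The algorithm makes 2 recursive calls at each level.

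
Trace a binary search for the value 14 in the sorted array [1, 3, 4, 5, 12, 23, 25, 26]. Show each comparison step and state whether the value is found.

Binary search for 14 in [1, 3, 4, 5, 12, 23, 25, 26]:

lo=0, hi=7, mid=3, arr[mid]=5 -> 5 < 14, search right half
lo=4, hi=7, mid=5, arr[mid]=23 -> 23 > 14, search left half
lo=4, hi=4, mid=4, arr[mid]=12 -> 12 < 14, search right half
lo=5 > hi=4, target 14 not found

Binary search determines that 14 is not in the array after 3 comparisons. The search space was exhausted without finding the target.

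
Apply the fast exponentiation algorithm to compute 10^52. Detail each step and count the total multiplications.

Computing 10^52 by squaring (build up from 10^1; each line after the first costs one multiplication):

10^1 = 10
10^2 = (10^1)^2 = 10^2 = 100
10^3 = 10 * 10^2 = 10 * 100 = 1000
10^6 = (10^3)^2 = 1000^2 = 1000000
10^12 = (10^6)^2 = 1000000^2 = 1000000000000
10^13 = 10 * 10^12 = 10 * 1000000000000 = 10000000000000
10^26 = (10^13)^2 = 10000000000000^2 = 100000000000000000000000000
10^52 = (10^26)^2 = 100000000000000000000000000^2 = 10000000000000000000000000000000000000000000000000000

Result: 10000000000000000000000000000000000000000000000000000
Multiplications needed: 7 (7 lines after 10^1)

10^52 = 10000000000000000000000000000000000000000000000000000. Using exponentiation by squaring, this requires 7 multiplications. The key idea: if the exponent is even, square the half-power; if odd, multiply by the base once.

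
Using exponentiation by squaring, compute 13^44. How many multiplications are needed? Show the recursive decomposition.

Computing 13^44 by squaring (build up from 13^1; each line after the first costs one multiplication):

13^1 = 13
13^2 = (13^1)^2 = 13^2 = 169
13^4 = (13^2)^2 = 169^2 = 28561
13^5 = 13 * 13^4 = 13 * 28561 = 371293
13^10 = (13^5)^2 = 371293^2 = 137858491849
13^11 = 13 * 13^10 = 13 * 137858491849 = 1792160394037
13^22 = (13^11)^2 = 1792160394037^2 = 3211838877954855105157369
13^44 = (13^22)^2 = 3211838877954855105157369^2 = 10315908977942302627204470186314316211062255002161

Result: 10315908977942302627204470186314316211062255002161
Multiplications needed: 7 (7 lines after 13^1)

13^44 = 10315908977942302627204470186314316211062255002161. Using exponentiation by squaring, this requires 7 multiplications. The key idea: if the exponent is even, square the half-power; if odd, multiply by the base once.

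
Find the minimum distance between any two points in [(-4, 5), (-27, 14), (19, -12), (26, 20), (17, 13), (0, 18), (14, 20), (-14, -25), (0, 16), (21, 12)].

Computing all pairwise distances among 10 points:

d((-4, 5), (-27, 14)) = 24.6982
d((-4, 5), (19, -12)) = 28.6007
d((-4, 5), (26, 20)) = 33.541
d((-4, 5), (17, 13)) = 22.4722
d((-4, 5), (0, 18)) = 13.6015
d((-4, 5), (14, 20)) = 23.4307
d((-4, 5), (-14, -25)) = 31.6228
d((-4, 5), (0, 16)) = 11.7047
d((-4, 5), (21, 12)) = 25.9615
d((-27, 14), (19, -12)) = 52.8394
d((-27, 14), (26, 20)) = 53.3385
d((-27, 14), (17, 13)) = 44.0114
d((-27, 14), (0, 18)) = 27.2947
d((-27, 14), (14, 20)) = 41.4367
d((-27, 14), (-14, -25)) = 41.1096
d((-27, 14), (0, 16)) = 27.074
d((-27, 14), (21, 12)) = 48.0416
d((19, -12), (26, 20)) = 32.7567
d((19, -12), (17, 13)) = 25.0799
d((19, -12), (0, 18)) = 35.5106
d((19, -12), (14, 20)) = 32.3883
d((19, -12), (-14, -25)) = 35.4683
d((19, -12), (0, 16)) = 33.8378
d((19, -12), (21, 12)) = 24.0832
d((26, 20), (17, 13)) = 11.4018
d((26, 20), (0, 18)) = 26.0768
d((26, 20), (14, 20)) = 12.0
d((26, 20), (-14, -25)) = 60.208
d((26, 20), (0, 16)) = 26.3059
d((26, 20), (21, 12)) = 9.434
d((17, 13), (0, 18)) = 17.72
d((17, 13), (14, 20)) = 7.6158
d((17, 13), (-14, -25)) = 49.0408
d((17, 13), (0, 16)) = 17.2627
d((17, 13), (21, 12)) = 4.1231
d((0, 18), (14, 20)) = 14.1421
d((0, 18), (-14, -25)) = 45.2217
d((0, 18), (0, 16)) = 2.0 <-- minimum
d((0, 18), (21, 12)) = 21.8403
d((14, 20), (-14, -25)) = 53.0
d((14, 20), (0, 16)) = 14.5602
d((14, 20), (21, 12)) = 10.6301
d((-14, -25), (0, 16)) = 43.3244
d((-14, -25), (21, 12)) = 50.9313
d((0, 16), (21, 12)) = 21.3776

Closest pair: (0, 18) and (0, 16) with distance 2.0

The closest pair is (0, 18) and (0, 16) with Euclidean distance 2.0. For 10 points, brute-force pairwise comparison is shown above. For large n, the divide-and-conquer algorithm (sort by x, recurse on halves, check the dividing strip) achieves O(n log n).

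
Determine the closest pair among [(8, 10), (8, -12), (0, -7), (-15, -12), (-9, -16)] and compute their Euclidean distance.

Computing all pairwise distances among 5 points:

d((8, 10), (8, -12)) = 22.0
d((8, 10), (0, -7)) = 18.7883
d((8, 10), (-15, -12)) = 31.8277
d((8, 10), (-9, -16)) = 31.0644
d((8, -12), (0, -7)) = 9.434
d((8, -12), (-15, -12)) = 23.0
d((8, -12), (-9, -16)) = 17.4642
d((0, -7), (-15, -12)) = 15.8114
d((0, -7), (-9, -16)) = 12.7279
d((-15, -12), (-9, -16)) = 7.2111 <-- minimum

Closest pair: (-15, -12) and (-9, -16) with distance 7.2111

The closest pair is (-15, -12) and (-9, -16) with Euclidean distance 7.2111. For 5 points, brute-force pairwise comparison is shown above. For large n, the divide-and-conquer algorithm (sort by x, recurse on halves, check the dividing strip) achieves O(n log n).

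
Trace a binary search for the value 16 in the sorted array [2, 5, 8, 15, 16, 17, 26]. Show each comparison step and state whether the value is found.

Binary search for 16 in [2, 5, 8, 15, 16, 17, 26]:

lo=0, hi=6, mid=3, arr[mid]=15 -> 15 < 16, search right half
lo=4, hi=6, mid=5, arr[mid]=17 -> 17 > 16, search left half
lo=4, hi=4, mid=4, arr[mid]=16 -> Found target at index 4!

Binary search finds 16 at index 4 after 3 comparisons. The search repeatedly halves the search space by comparing with the middle element.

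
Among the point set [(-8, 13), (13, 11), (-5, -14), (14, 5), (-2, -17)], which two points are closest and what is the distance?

Computing all pairwise distances among 5 points:

d((-8, 13), (13, 11)) = 21.095
d((-8, 13), (-5, -14)) = 27.1662
d((-8, 13), (14, 5)) = 23.4094
d((-8, 13), (-2, -17)) = 30.5941
d((13, 11), (-5, -14)) = 30.8058
d((13, 11), (14, 5)) = 6.0828
d((13, 11), (-2, -17)) = 31.7648
d((-5, -14), (14, 5)) = 26.8701
d((-5, -14), (-2, -17)) = 4.2426 <-- minimum
d((14, 5), (-2, -17)) = 27.2029

Closest pair: (-5, -14) and (-2, -17) with distance 4.2426

The closest pair is (-5, -14) and (-2, -17) with Euclidean distance 4.2426. For 5 points, brute-force pairwise comparison is shown above. For large n, the divide-and-conquer algorithm (sort by x, recurse on halves, check the dividing strip) achieves O(n log n).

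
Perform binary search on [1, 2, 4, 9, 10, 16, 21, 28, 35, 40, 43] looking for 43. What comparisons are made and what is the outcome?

Binary search for 43 in [1, 2, 4, 9, 10, 16, 21, 28, 35, 40, 43]:

lo=0, hi=10, mid=5, arr[mid]=16 -> 16 < 43, search right half
lo=6, hi=10, mid=8, arr[mid]=35 -> 35 < 43, search right half
lo=9, hi=10, mid=9, arr[mid]=40 -> 40 < 43, search right half
lo=10, hi=10, mid=10, arr[mid]=43 -> Found target at index 10!

Binary search finds 43 at index 10 after 4 comparisons. The search repeatedly halves the search space by comparing with the middle element.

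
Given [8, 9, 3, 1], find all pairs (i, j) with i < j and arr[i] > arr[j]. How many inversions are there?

Finding inversions in [8, 9, 3, 1]:

(0, 2): arr[0]=8 > arr[2]=3
(0, 3): arr[0]=8 > arr[3]=1
(1, 2): arr[1]=9 > arr[2]=3
(1, 3): arr[1]=9 > arr[3]=1
(2, 3): arr[2]=3 > arr[3]=1

Total inversions: 5

The array has 5 inversion(s): (0,2), (0,3), (1,2), (1,3), (2,3). Each pair (i,j) satisfies i < j and arr[i] > arr[j].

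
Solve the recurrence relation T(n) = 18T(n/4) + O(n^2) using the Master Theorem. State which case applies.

Master Theorem for T(n) = 18T(n/4) + O(n^2):

a = 18, b = 4, c = 2
log_b(a) = log_4(18) = 2.0850

Case 1: c = 2 < log_4(18) = 2.0850
T(n) = O(n^(log_4 18))

For T(n) = 18T(n/4) + O(n^2): log_4(18) = 2.0850. This is Case 1 of the Master Theorem (c < log_b(a), work dominated by leaves), giving O(n^(log_4 18)).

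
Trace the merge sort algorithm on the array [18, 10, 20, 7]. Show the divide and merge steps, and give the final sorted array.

Merge sort trace:

Split: [18, 10, 20, 7] -> [18, 10] and [20, 7]
  Split: [18, 10] -> [18] and [10]
  Merge: [18] + [10] -> [10, 18]
  Split: [20, 7] -> [20] and [7]
  Merge: [20] + [7] -> [7, 20]
Merge: [10, 18] + [7, 20] -> [7, 10, 18, 20]

Final sorted array: [7, 10, 18, 20]

The merge sort proceeds by recursively splitting the array and merging sorted halves.
After all merges, the sorted array is [7, 10, 18, 20].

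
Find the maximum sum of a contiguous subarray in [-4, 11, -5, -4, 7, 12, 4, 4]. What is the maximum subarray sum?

Using Kadane's algorithm on [-4, 11, -5, -4, 7, 12, 4, 4]:

Scanning through the array:
Position 1 (value 11): max_ending_here = 11, max_so_far = 11
Position 2 (value -5): max_ending_here = 6, max_so_far = 11
Position 3 (value -4): max_ending_here = 2, max_so_far = 11
Position 4 (value 7): max_ending_here = 9, max_so_far = 11
Position 5 (value 12): max_ending_here = 21, max_so_far = 21
Position 6 (value 4): max_ending_here = 25, max_so_far = 25
Position 7 (value 4): max_ending_here = 29, max_so_far = 29

Maximum subarray: [11, -5, -4, 7, 12, 4, 4]
Maximum sum: 29

The maximum subarray is [11, -5, -4, 7, 12, 4, 4] with sum 29. This subarray runs from index 1 to index 7.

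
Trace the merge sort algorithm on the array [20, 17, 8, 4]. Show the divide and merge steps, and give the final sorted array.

Merge sort trace:

Split: [20, 17, 8, 4] -> [20, 17] and [8, 4]
  Split: [20, 17] -> [20] and [17]
  Merge: [20] + [17] -> [17, 20]
  Split: [8, 4] -> [8] and [4]
  Merge: [8] + [4] -> [4, 8]
Merge: [17, 20] + [4, 8] -> [4, 8, 17, 20]

Final sorted array: [4, 8, 17, 20]

The merge sort proceeds by recursively splitting the array and merging sorted halves.
After all merges, the sorted array is [4, 8, 17, 20].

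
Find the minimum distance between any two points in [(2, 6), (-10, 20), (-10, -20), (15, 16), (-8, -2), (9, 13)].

Computing all pairwise distances among 6 points:

d((2, 6), (-10, 20)) = 18.4391
d((2, 6), (-10, -20)) = 28.6356
d((2, 6), (15, 16)) = 16.4012
d((2, 6), (-8, -2)) = 12.8062
d((2, 6), (9, 13)) = 9.8995
d((-10, 20), (-10, -20)) = 40.0
d((-10, 20), (15, 16)) = 25.318
d((-10, 20), (-8, -2)) = 22.0907
d((-10, 20), (9, 13)) = 20.2485
d((-10, -20), (15, 16)) = 43.8292
d((-10, -20), (-8, -2)) = 18.1108
d((-10, -20), (9, 13)) = 38.0789
d((15, 16), (-8, -2)) = 29.2062
d((15, 16), (9, 13)) = 6.7082 <-- minimum
d((-8, -2), (9, 13)) = 22.6716

Closest pair: (15, 16) and (9, 13) with distance 6.7082

The closest pair is (15, 16) and (9, 13) with Euclidean distance 6.7082. For 6 points, brute-force pairwise comparison is shown above. For large n, the divide-and-conquer algorithm (sort by x, recurse on halves, check the dividing strip) achieves O(n log n).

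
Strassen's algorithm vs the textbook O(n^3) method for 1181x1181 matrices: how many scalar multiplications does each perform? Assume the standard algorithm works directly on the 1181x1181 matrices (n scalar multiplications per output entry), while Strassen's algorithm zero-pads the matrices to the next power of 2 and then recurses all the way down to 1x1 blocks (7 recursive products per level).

Matrix multiplication for 1181x1181 matrices:

Strassen's algorithm requires power-of-2 dimensions. Pad 1181x1181 to 2048x2048 (next power of 2).

Standard algorithm: 1181^3 = 1647212741 multiplications
Strassen's algorithm: 7^(log2(2048)) = 7^11 = 1977326743 multiplications
Difference: 1647212741 - 1977326743 = -330114002 (Strassen uses MORE here due to padding overhead — for small or just-over-power-of-2 n, padding can outweigh the per-level savings)

Standard: 1647212741 multiplications (1181^3). Strassen: 1977326743 multiplications (7^11, after padding to 2048x2048). Strassen reduces 8 recursive multiplications to 7 at each level.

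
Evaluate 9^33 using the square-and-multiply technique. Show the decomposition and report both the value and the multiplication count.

Computing 9^33 by squaring (build up from 9^1; each line after the first costs one multiplication):

9^1 = 9
9^2 = (9^1)^2 = 9^2 = 81
9^4 = (9^2)^2 = 81^2 = 6561
9^8 = (9^4)^2 = 6561^2 = 43046721
9^16 = (9^8)^2 = 43046721^2 = 1853020188851841
9^32 = (9^16)^2 = 1853020188851841^2 = 3433683820292512484657849089281
9^33 = 9 * 9^32 = 9 * 3433683820292512484657849089281 = 30903154382632612361920641803529

Result: 30903154382632612361920641803529
Multiplications needed: 6 (6 lines after 9^1)

9^33 = 30903154382632612361920641803529. Using exponentiation by squaring, this requires 6 multiplications. The key idea: if the exponent is even, square the half-power; if odd, multiply by the base once.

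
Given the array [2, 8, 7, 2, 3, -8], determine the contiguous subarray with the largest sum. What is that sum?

Using Kadane's algorithm on [2, 8, 7, 2, 3, -8]:

Scanning through the array:
Position 1 (value 8): max_ending_here = 10, max_so_far = 10
Position 2 (value 7): max_ending_here = 17, max_so_far = 17
Position 3 (value 2): max_ending_here = 19, max_so_far = 19
Position 4 (value 3): max_ending_here = 22, max_so_far = 22
Position 5 (value -8): max_ending_here = 14, max_so_far = 22

Maximum subarray: [2, 8, 7, 2, 3]
Maximum sum: 22

The maximum subarray is [2, 8, 7, 2, 3] with sum 22. This subarray runs from index 0 to index 4.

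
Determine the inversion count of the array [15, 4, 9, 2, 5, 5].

Finding inversions in [15, 4, 9, 2, 5, 5]:

(0, 1): arr[0]=15 > arr[1]=4
(0, 2): arr[0]=15 > arr[2]=9
(0, 3): arr[0]=15 > arr[3]=2
(0, 4): arr[0]=15 > arr[4]=5
(0, 5): arr[0]=15 > arr[5]=5
(1, 3): arr[1]=4 > arr[3]=2
(2, 3): arr[2]=9 > arr[3]=2
(2, 4): arr[2]=9 > arr[4]=5
(2, 5): arr[2]=9 > arr[5]=5

Total inversions: 9

The array has 9 inversion(s): (0,1), (0,2), (0,3), (0,4), (0,5), (1,3), (2,3), (2,4), (2,5). Each pair (i,j) satisfies i < j and arr[i] > arr[j].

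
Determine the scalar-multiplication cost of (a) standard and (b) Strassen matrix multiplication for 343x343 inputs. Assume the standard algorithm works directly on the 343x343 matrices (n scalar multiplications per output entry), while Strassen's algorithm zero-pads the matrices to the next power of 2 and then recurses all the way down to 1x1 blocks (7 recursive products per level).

Matrix multiplication for 343x343 matrices:

Strassen's algorithm requires power-of-2 dimensions. Pad 343x343 to 512x512 (next power of 2).

Standard algorithm: 343^3 = 40353607 multiplications
Strassen's algorithm: 7^(log2(512)) = 7^9 = 40353607 multiplications
Savings: 40353607 - 40353607 = 0 multiplications

Standard: 40353607 multiplications (343^3). Strassen: 40353607 multiplications (7^9, after padding to 512x512). Strassen reduces 8 recursive multiplications to 7 at each level.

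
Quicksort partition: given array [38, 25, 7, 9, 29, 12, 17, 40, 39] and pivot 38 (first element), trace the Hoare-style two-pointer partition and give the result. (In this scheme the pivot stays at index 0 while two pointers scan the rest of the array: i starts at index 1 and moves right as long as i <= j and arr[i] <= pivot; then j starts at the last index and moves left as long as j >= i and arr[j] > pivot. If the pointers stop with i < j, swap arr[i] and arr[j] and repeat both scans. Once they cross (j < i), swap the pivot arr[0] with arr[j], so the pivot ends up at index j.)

Hoare-style two-pointer partition with pivot = 38:

Initial array: [38, 25, 7, 9, 29, 12, 17, 40, 39]

Pointers start at i = 1, j = 8.
i ends at 7, j ends at 6: the pointers have crossed (j < i), so scanning stops.

Swap pivot arr[0] with arr[6] to place pivot at position 6: [17, 25, 7, 9, 29, 12, 38, 40, 39]
Pivot position: 6

After partitioning with pivot 38, the array becomes [17, 25, 7, 9, 29, 12, 38, 40, 39]. The pivot is placed at index 6. All elements to the left of the pivot are <= 38, and all elements to the right are > 38.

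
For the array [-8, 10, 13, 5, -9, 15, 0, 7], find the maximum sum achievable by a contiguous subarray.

Using Kadane's algorithm on [-8, 10, 13, 5, -9, 15, 0, 7]:

Scanning through the array:
Position 1 (value 10): max_ending_here = 10, max_so_far = 10
Position 2 (value 13): max_ending_here = 23, max_so_far = 23
Position 3 (value 5): max_ending_here = 28, max_so_far = 28
Position 4 (value -9): max_ending_here = 19, max_so_far = 28
Position 5 (value 15): max_ending_here = 34, max_so_far = 34
Position 6 (value 0): max_ending_here = 34, max_so_far = 34
Position 7 (value 7): max_ending_here = 41, max_so_far = 41

Maximum subarray: [10, 13, 5, -9, 15, 0, 7]
Maximum sum: 41

The maximum subarray is [10, 13, 5, -9, 15, 0, 7] with sum 41. This subarray runs from index 1 to index 7.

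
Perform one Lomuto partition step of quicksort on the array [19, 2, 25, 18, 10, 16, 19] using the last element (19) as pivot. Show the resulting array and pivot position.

Lomuto partition with pivot = 19:

Initial array: [19, 2, 25, 18, 10, 16, 19]

arr[0]=19 <= 19: swap with position 0, array becomes [19, 2, 25, 18, 10, 16, 19]
arr[1]=2 <= 19: swap with position 1, array becomes [19, 2, 25, 18, 10, 16, 19]
arr[2]=25 > 19: no swap
arr[3]=18 <= 19: swap with position 2, array becomes [19, 2, 18, 25, 10, 16, 19]
arr[4]=10 <= 19: swap with position 3, array becomes [19, 2, 18, 10, 25, 16, 19]
arr[5]=16 <= 19: swap with position 4, array becomes [19, 2, 18, 10, 16, 25, 19]

Place pivot at position 5: [19, 2, 18, 10, 16, 19, 25]
Pivot position: 5

After partitioning with pivot 19, the array becomes [19, 2, 18, 10, 16, 19, 25]. The pivot is placed at index 5. All elements to the left of the pivot are <= 19, and all elements to the right are > 19.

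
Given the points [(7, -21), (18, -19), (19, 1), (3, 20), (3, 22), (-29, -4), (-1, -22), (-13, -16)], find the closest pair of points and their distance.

Computing all pairwise distances among 8 points:

d((7, -21), (18, -19)) = 11.1803
d((7, -21), (19, 1)) = 25.0599
d((7, -21), (3, 20)) = 41.1947
d((7, -21), (3, 22)) = 43.1856
d((7, -21), (-29, -4)) = 39.8121
d((7, -21), (-1, -22)) = 8.0623
d((7, -21), (-13, -16)) = 20.6155
d((18, -19), (19, 1)) = 20.025
d((18, -19), (3, 20)) = 41.7852
d((18, -19), (3, 22)) = 43.6578
d((18, -19), (-29, -4)) = 49.3356
d((18, -19), (-1, -22)) = 19.2354
d((18, -19), (-13, -16)) = 31.1448
d((19, 1), (3, 20)) = 24.8395
d((19, 1), (3, 22)) = 26.4008
d((19, 1), (-29, -4)) = 48.2597
d((19, 1), (-1, -22)) = 30.4795
d((19, 1), (-13, -16)) = 36.2353
d((3, 20), (3, 22)) = 2.0 <-- minimum
d((3, 20), (-29, -4)) = 40.0
d((3, 20), (-1, -22)) = 42.19
d((3, 20), (-13, -16)) = 39.3954
d((3, 22), (-29, -4)) = 41.2311
d((3, 22), (-1, -22)) = 44.1814
d((3, 22), (-13, -16)) = 41.2311
d((-29, -4), (-1, -22)) = 33.2866
d((-29, -4), (-13, -16)) = 20.0
d((-1, -22), (-13, -16)) = 13.4164

Closest pair: (3, 20) and (3, 22) with distance 2.0

The closest pair is (3, 20) and (3, 22) with Euclidean distance 2.0. For 8 points, brute-force pairwise comparison is shown above. For large n, the divide-and-conquer algorithm (sort by x, recurse on halves, check the dividing strip) achieves O(n log n).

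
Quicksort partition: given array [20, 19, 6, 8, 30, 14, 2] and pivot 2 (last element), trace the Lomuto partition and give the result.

Lomuto partition with pivot = 2:

Initial array: [20, 19, 6, 8, 30, 14, 2]

arr[0]=20 > 2: no swap
arr[1]=19 > 2: no swap
arr[2]=6 > 2: no swap
arr[3]=8 > 2: no swap
arr[4]=30 > 2: no swap
arr[5]=14 > 2: no swap

Place pivot at position 0: [2, 19, 6, 8, 30, 14, 20]
Pivot position: 0

After partitioning with pivot 2, the array becomes [2, 19, 6, 8, 30, 14, 20]. The pivot is placed at index 0. All elements to the left of the pivot are <= 2, and all elements to the right are > 2.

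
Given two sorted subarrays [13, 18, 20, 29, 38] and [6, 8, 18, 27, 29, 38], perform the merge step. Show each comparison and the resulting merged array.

Merging process:

Compare 13 vs 6: take 6 from right. Merged: [6]
Compare 13 vs 8: take 8 from right. Merged: [6, 8]
Compare 13 vs 18: take 13 from left. Merged: [6, 8, 13]
Compare 18 vs 18: take 18 from left. Merged: [6, 8, 13, 18]
Compare 20 vs 18: take 18 from right. Merged: [6, 8, 13, 18, 18]
Compare 20 vs 27: take 20 from left. Merged: [6, 8, 13, 18, 18, 20]
Compare 29 vs 27: take 27 from right. Merged: [6, 8, 13, 18, 18, 20, 27]
Compare 29 vs 29: take 29 from left. Merged: [6, 8, 13, 18, 18, 20, 27, 29]
Compare 38 vs 29: take 29 from right. Merged: [6, 8, 13, 18, 18, 20, 27, 29, 29]
Compare 38 vs 38: take 38 from left. Merged: [6, 8, 13, 18, 18, 20, 27, 29, 29, 38]
Append remaining from right: [38]. Merged: [6, 8, 13, 18, 18, 20, 27, 29, 29, 38, 38]

Final merged array: [6, 8, 13, 18, 18, 20, 27, 29, 29, 38, 38]
Total comparisons: 10

The merged array is [6, 8, 13, 18, 18, 20, 27, 29, 29, 38, 38], requiring 10 comparisons. The merge step runs in O(n) time where n is the total number of elements.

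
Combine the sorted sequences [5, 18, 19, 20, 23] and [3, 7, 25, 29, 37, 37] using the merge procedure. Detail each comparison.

Merging process:

Compare 5 vs 3: take 3 from right. Merged: [3]
Compare 5 vs 7: take 5 from left. Merged: [3, 5]
Compare 18 vs 7: take 7 from right. Merged: [3, 5, 7]
Compare 18 vs 25: take 18 from left. Merged: [3, 5, 7, 18]
Compare 19 vs 25: take 19 from left. Merged: [3, 5, 7, 18, 19]
Compare 20 vs 25: take 20 from left. Merged: [3, 5, 7, 18, 19, 20]
Compare 23 vs 25: take 23 from left. Merged: [3, 5, 7, 18, 19, 20, 23]
Append remaining from right: [25, 29, 37, 37]. Merged: [3, 5, 7, 18, 19, 20, 23, 25, 29, 37, 37]

Final merged array: [3, 5, 7, 18, 19, 20, 23, 25, 29, 37, 37]
Total comparisons: 7

The merged array is [3, 5, 7, 18, 19, 20, 23, 25, 29, 37, 37], requiring 7 comparisons. The merge step runs in O(n) time where n is the total number of elements.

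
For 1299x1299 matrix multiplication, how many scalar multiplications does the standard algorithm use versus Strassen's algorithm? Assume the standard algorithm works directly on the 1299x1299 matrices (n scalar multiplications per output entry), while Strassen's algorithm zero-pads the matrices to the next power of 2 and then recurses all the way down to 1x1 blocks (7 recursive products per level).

Matrix multiplication for 1299x1299 matrices:

Strassen's algorithm requires power-of-2 dimensions. Pad 1299x1299 to 2048x2048 (next power of 2).

Standard algorithm: 1299^3 = 2191933899 multiplications
Strassen's algorithm: 7^(log2(2048)) = 7^11 = 1977326743 multiplications
Savings: 2191933899 - 1977326743 = 214607156 multiplications

Standard: 2191933899 multiplications (1299^3). Strassen: 1977326743 multiplications (7^11, after padding to 2048x2048). Strassen reduces 8 recursive multiplications to 7 at each level.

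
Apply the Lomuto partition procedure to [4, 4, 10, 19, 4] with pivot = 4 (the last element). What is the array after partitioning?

Lomuto partition with pivot = 4:

Initial array: [4, 4, 10, 19, 4]

arr[0]=4 <= 4: swap with position 0, array becomes [4, 4, 10, 19, 4]
arr[1]=4 <= 4: swap with position 1, array becomes [4, 4, 10, 19, 4]
arr[2]=10 > 4: no swap
arr[3]=19 > 4: no swap

Place pivot at position 2: [4, 4, 4, 19, 10]
Pivot position: 2

After partitioning with pivot 4, the array becomes [4, 4, 4, 19, 10]. The pivot is placed at index 2. All elements to the left of the pivot are <= 4, and all elements to the right are > 4.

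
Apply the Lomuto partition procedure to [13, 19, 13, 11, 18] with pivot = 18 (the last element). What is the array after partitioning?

Lomuto partition with pivot = 18:

Initial array: [13, 19, 13, 11, 18]

arr[0]=13 <= 18: swap with position 0, array becomes [13, 19, 13, 11, 18]
arr[1]=19 > 18: no swap
arr[2]=13 <= 18: swap with position 1, array becomes [13, 13, 19, 11, 18]
arr[3]=11 <= 18: swap with position 2, array becomes [13, 13, 11, 19, 18]

Place pivot at position 3: [13, 13, 11, 18, 19]
Pivot position: 3

After partitioning with pivot 18, the array becomes [13, 13, 11, 18, 19]. The pivot is placed at index 3. All elements to the left of the pivot are <= 18, and all elements to the right are > 18.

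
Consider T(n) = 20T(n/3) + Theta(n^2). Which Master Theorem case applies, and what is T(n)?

Master Theorem for T(n) = 20T(n/3) + O(n^2):

a = 20, b = 3, c = 2
log_b(a) = log_3(20) = 2.7268

Case 1: c = 2 < log_3(20) = 2.7268
T(n) = O(n^(log_3 20))

For T(n) = 20T(n/3) + O(n^2): log_3(20) = 2.7268. This is Case 1 of the Master Theorem (c < log_b(a), work dominated by leaves), giving O(n^(log_3 20)).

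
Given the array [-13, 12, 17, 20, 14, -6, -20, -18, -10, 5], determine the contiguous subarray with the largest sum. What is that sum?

Using Kadane's algorithm on [-13, 12, 17, 20, 14, -6, -20, -18, -10, 5]:

Scanning through the array:
Position 1 (value 12): max_ending_here = 12, max_so_far = 12
Position 2 (value 17): max_ending_here = 29, max_so_far = 29
Position 3 (value 20): max_ending_here = 49, max_so_far = 49
Position 4 (value 14): max_ending_here = 63, max_so_far = 63
Position 5 (value -6): max_ending_here = 57, max_so_far = 63
Position 6 (value -20): max_ending_here = 37, max_so_far = 63
Position 7 (value -18): max_ending_here = 19, max_so_far = 63
Position 8 (value -10): max_ending_here = 9, max_so_far = 63
Position 9 (value 5): max_ending_here = 14, max_so_far = 63

Maximum subarray: [12, 17, 20, 14]
Maximum sum: 63

The maximum subarray is [12, 17, 20, 14] with sum 63. This subarray runs from index 1 to index 4.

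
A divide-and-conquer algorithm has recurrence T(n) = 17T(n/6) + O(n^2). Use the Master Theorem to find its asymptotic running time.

Master Theorem for T(n) = 17T(n/6) + O(n^2):

a = 17, b = 6, c = 2
log_b(a) = log_6(17) = 1.5812

Case 3: c = 2 > log_6(17) = 1.5812
T(n) = O(n^2) = O(n^2)

For T(n) = 17T(n/6) + O(n^2): log_6(17) = 1.5812. This is Case 3 of the Master Theorem (c > log_b(a), work dominated by root), giving O(n^2).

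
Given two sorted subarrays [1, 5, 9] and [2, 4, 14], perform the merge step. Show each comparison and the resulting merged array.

Merging process:

Compare 1 vs 2: take 1 from left. Merged: [1]
Compare 5 vs 2: take 2 from right. Merged: [1, 2]
Compare 5 vs 4: take 4 from right. Merged: [1, 2, 4]
Compare 5 vs 14: take 5 from left. Merged: [1, 2, 4, 5]
Compare 9 vs 14: take 9 from left. Merged: [1, 2, 4, 5, 9]
Append remaining from right: [14]. Merged: [1, 2, 4, 5, 9, 14]

Final merged array: [1, 2, 4, 5, 9, 14]
Total comparisons: 5

The merged array is [1, 2, 4, 5, 9, 14], requiring 5 comparisons. The merge step runs in O(n) time where n is the total number of elements.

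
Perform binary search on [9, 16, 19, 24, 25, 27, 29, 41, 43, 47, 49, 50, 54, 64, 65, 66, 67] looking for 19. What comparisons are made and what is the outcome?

Binary search for 19 in [9, 16, 19, 24, 25, 27, 29, 41, 43, 47, 49, 50, 54, 64, 65, 66, 67]:

lo=0, hi=16, mid=8, arr[mid]=43 -> 43 > 19, search left half
lo=0, hi=7, mid=3, arr[mid]=24 -> 24 > 19, search left half
lo=0, hi=2, mid=1, arr[mid]=16 -> 16 < 19, search right half
lo=2, hi=2, mid=2, arr[mid]=19 -> Found target at index 2!

Binary search finds 19 at index 2 after 4 comparisons. The search repeatedly halves the search space by comparing with the middle element.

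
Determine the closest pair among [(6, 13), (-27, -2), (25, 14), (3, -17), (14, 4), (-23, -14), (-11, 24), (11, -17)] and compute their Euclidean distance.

Computing all pairwise distances among 8 points:

d((6, 13), (-27, -2)) = 36.2491
d((6, 13), (25, 14)) = 19.0263
d((6, 13), (3, -17)) = 30.1496
d((6, 13), (14, 4)) = 12.0416
d((6, 13), (-23, -14)) = 39.6232
d((6, 13), (-11, 24)) = 20.2485
d((6, 13), (11, -17)) = 30.4138
d((-27, -2), (25, 14)) = 54.4059
d((-27, -2), (3, -17)) = 33.541
d((-27, -2), (14, 4)) = 41.4367
d((-27, -2), (-23, -14)) = 12.6491
d((-27, -2), (-11, 24)) = 30.5287
d((-27, -2), (11, -17)) = 40.8534
d((25, 14), (3, -17)) = 38.0132
d((25, 14), (14, 4)) = 14.8661
d((25, 14), (-23, -14)) = 55.5698
d((25, 14), (-11, 24)) = 37.3631
d((25, 14), (11, -17)) = 34.0147
d((3, -17), (14, 4)) = 23.7065
d((3, -17), (-23, -14)) = 26.1725
d((3, -17), (-11, 24)) = 43.3244
d((3, -17), (11, -17)) = 8.0 <-- minimum
d((14, 4), (-23, -14)) = 41.1461
d((14, 4), (-11, 24)) = 32.0156
d((14, 4), (11, -17)) = 21.2132
d((-23, -14), (-11, 24)) = 39.8497
d((-23, -14), (11, -17)) = 34.1321
d((-11, 24), (11, -17)) = 46.5296

Closest pair: (3, -17) and (11, -17) with distance 8.0

The closest pair is (3, -17) and (11, -17) with Euclidean distance 8.0. For 8 points, brute-force pairwise comparison is shown above. For large n, the divide-and-conquer algorithm (sort by x, recurse on halves, check the dividing strip) achieves O(n log n).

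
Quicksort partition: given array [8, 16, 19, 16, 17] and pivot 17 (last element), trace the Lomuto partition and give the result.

Lomuto partition with pivot = 17:

Initial array: [8, 16, 19, 16, 17]

arr[0]=8 <= 17: swap with position 0, array becomes [8, 16, 19, 16, 17]
arr[1]=16 <= 17: swap with position 1, array becomes [8, 16, 19, 16, 17]
arr[2]=19 > 17: no swap
arr[3]=16 <= 17: swap with position 2, array becomes [8, 16, 16, 19, 17]

Place pivot at position 3: [8, 16, 16, 17, 19]
Pivot position: 3

After partitioning with pivot 17, the array becomes [8, 16, 16, 17, 19]. The pivot is placed at index 3. All elements to the left of the pivot are <= 17, and all elements to the right are > 17.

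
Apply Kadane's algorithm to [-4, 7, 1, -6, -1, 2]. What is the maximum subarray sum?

Using Kadane's algorithm on [-4, 7, 1, -6, -1, 2]:

Scanning through the array:
Position 1 (value 7): max_ending_here = 7, max_so_far = 7
Position 2 (value 1): max_ending_here = 8, max_so_far = 8
Position 3 (value -6): max_ending_here = 2, max_so_far = 8
Position 4 (value -1): max_ending_here = 1, max_so_far = 8
Position 5 (value 2): max_ending_here = 3, max_so_far = 8

Maximum subarray: [7, 1]
Maximum sum: 8

The maximum subarray is [7, 1] with sum 8. This subarray runs from index 1 to index 2.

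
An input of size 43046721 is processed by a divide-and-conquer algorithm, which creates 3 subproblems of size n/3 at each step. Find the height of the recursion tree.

For divide and conquer with division factor 3:

Problem sizes at each level:
Level 0: 43046721
Level 1: 14348907
Level 2: 4782969
Level 3: 1594323
Level 4: 531441
Level 5: 177147
Level 6: 59049
Level 7: 19683
Level 8: 6561
Level 9: 2187
Level 10: 729
Level 11: 243
Level 12: 81
Level 13: 27
Level 14: 9
Level 15: 3
Level 16: 1

The root is level 0 and the size-1 base case is level 16 (the tree spans levels 0 through 16, i.e. 17 levels counting the root), so the depth is the number of divisions: log_3(43046721) = 16

The recursion tree depth is log_3(43046721) = 16. At each level, the problem size is divided by 3, so it takes 16 divisions to reduce to a base case of size 1. The algorithm makes 3 recursive calls at each level.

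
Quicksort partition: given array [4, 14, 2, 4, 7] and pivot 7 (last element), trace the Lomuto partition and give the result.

Lomuto partition with pivot = 7:

Initial array: [4, 14, 2, 4, 7]

arr[0]=4 <= 7: swap with position 0, array becomes [4, 14, 2, 4, 7]
arr[1]=14 > 7: no swap
arr[2]=2 <= 7: swap with position 1, array becomes [4, 2, 14, 4, 7]
arr[3]=4 <= 7: swap with position 2, array becomes [4, 2, 4, 14, 7]

Place pivot at position 3: [4, 2, 4, 7, 14]
Pivot position: 3

After partitioning with pivot 7, the array becomes [4, 2, 4, 7, 14]. The pivot is placed at index 3. All elements to the left of the pivot are <= 7, and all elements to the right are > 7.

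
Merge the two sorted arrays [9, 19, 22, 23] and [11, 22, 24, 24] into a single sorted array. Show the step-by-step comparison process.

Merging process:

Compare 9 vs 11: take 9 from left. Merged: [9]
Compare 19 vs 11: take 11 from right. Merged: [9, 11]
Compare 19 vs 22: take 19 from left. Merged: [9, 11, 19]
Compare 22 vs 22: take 22 from left. Merged: [9, 11, 19, 22]
Compare 23 vs 22: take 22 from right. Merged: [9, 11, 19, 22, 22]
Compare 23 vs 24: take 23 from left. Merged: [9, 11, 19, 22, 22, 23]
Append remaining from right: [24, 24]. Merged: [9, 11, 19, 22, 22, 23, 24, 24]

Final merged array: [9, 11, 19, 22, 22, 23, 24, 24]
Total comparisons: 6

The merged array is [9, 11, 19, 22, 22, 23, 24, 24], requiring 6 comparisons. The merge step runs in O(n) time where n is the total number of elements.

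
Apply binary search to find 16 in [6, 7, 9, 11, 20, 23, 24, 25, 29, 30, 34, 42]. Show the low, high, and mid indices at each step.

Binary search for 16 in [6, 7, 9, 11, 20, 23, 24, 25, 29, 30, 34, 42]:

lo=0, hi=11, mid=5, arr[mid]=23 -> 23 > 16, search left half
lo=0, hi=4, mid=2, arr[mid]=9 -> 9 < 16, search right half
lo=3, hi=4, mid=3, arr[mid]=11 -> 11 < 16, search right half
lo=4, hi=4, mid=4, arr[mid]=20 -> 20 > 16, search left half
lo=4 > hi=3, target 16 not found

Binary search determines that 16 is not in the array after 4 comparisons. The search space was exhausted without finding the target.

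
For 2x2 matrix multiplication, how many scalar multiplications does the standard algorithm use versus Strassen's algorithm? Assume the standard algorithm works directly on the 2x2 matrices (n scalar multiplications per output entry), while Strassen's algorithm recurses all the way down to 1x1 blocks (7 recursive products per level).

Matrix multiplication for 2x2 matrices:

Standard algorithm: 2^3 = 8 multiplications
Strassen's algorithm: 7^(log2(2)) = 7^1 = 7 multiplications
Savings: 8 - 7 = 1 multiplications

Standard: 8 multiplications (2^3). Strassen: 7 multiplications (7^1). Strassen reduces 8 recursive multiplications to 7 at each level.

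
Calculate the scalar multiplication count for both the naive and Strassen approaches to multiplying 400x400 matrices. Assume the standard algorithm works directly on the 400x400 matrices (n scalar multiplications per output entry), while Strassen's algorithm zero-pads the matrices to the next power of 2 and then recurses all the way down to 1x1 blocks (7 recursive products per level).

Matrix multiplication for 400x400 matrices:

Strassen's algorithm requires power-of-2 dimensions. Pad 400x400 to 512x512 (next power of 2).

Standard algorithm: 400^3 = 64000000 multiplications
Strassen's algorithm: 7^(log2(512)) = 7^9 = 40353607 multiplications
Savings: 64000000 - 40353607 = 23646393 multiplications

Standard: 64000000 multiplications (400^3). Strassen: 40353607 multiplications (7^9, after padding to 512x512). Strassen reduces 8 recursive multiplications to 7 at each level.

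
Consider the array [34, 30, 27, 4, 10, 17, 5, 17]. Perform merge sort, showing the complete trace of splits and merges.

Merge sort trace:

Split: [34, 30, 27, 4, 10, 17, 5, 17] -> [34, 30, 27, 4] and [10, 17, 5, 17]
  Split: [34, 30, 27, 4] -> [34, 30] and [27, 4]
    Split: [34, 30] -> [34] and [30]
    Merge: [34] + [30] -> [30, 34]
    Split: [27, 4] -> [27] and [4]
    Merge: [27] + [4] -> [4, 27]
  Merge: [30, 34] + [4, 27] -> [4, 27, 30, 34]
  Split: [10, 17, 5, 17] -> [10, 17] and [5, 17]
    Split: [10, 17] -> [10] and [17]
    Merge: [10] + [17] -> [10, 17]
    Split: [5, 17] -> [5] and [17]
    Merge: [5] + [17] -> [5, 17]
  Merge: [10, 17] + [5, 17] -> [5, 10, 17, 17]
Merge: [4, 27, 30, 34] + [5, 10, 17, 17] -> [4, 5, 10, 17, 17, 27, 30, 34]

Final sorted array: [4, 5, 10, 17, 17, 27, 30, 34]

The merge sort proceeds by recursively splitting the array and merging sorted halves.
After all merges, the sorted array is [4, 5, 10, 17, 17, 27, 30, 34].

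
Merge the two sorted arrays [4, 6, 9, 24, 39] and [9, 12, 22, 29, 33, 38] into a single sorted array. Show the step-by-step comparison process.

Merging process:

Compare 4 vs 9: take 4 from left. Merged: [4]
Compare 6 vs 9: take 6 from left. Merged: [4, 6]
Compare 9 vs 9: take 9 from left. Merged: [4, 6, 9]
Compare 24 vs 9: take 9 from right. Merged: [4, 6, 9, 9]
Compare 24 vs 12: take 12 from right. Merged: [4, 6, 9, 9, 12]
Compare 24 vs 22: take 22 from right. Merged: [4, 6, 9, 9, 12, 22]
Compare 24 vs 29: take 24 from left. Merged: [4, 6, 9, 9, 12, 22, 24]
Compare 39 vs 29: take 29 from right. Merged: [4, 6, 9, 9, 12, 22, 24, 29]
Compare 39 vs 33: take 33 from right. Merged: [4, 6, 9, 9, 12, 22, 24, 29, 33]
Compare 39 vs 38: take 38 from right. Merged: [4, 6, 9, 9, 12, 22, 24, 29, 33, 38]
Append remaining from left: [39]. Merged: [4, 6, 9, 9, 12, 22, 24, 29, 33, 38, 39]

Final merged array: [4, 6, 9, 9, 12, 22, 24, 29, 33, 38, 39]
Total comparisons: 10

The merged array is [4, 6, 9, 9, 12, 22, 24, 29, 33, 38, 39], requiring 10 comparisons. The merge step runs in O(n) time where n is the total number of elements.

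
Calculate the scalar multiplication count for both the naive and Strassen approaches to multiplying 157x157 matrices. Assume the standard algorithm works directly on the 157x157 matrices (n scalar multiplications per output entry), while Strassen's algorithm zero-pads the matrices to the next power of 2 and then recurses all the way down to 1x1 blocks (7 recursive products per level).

Matrix multiplication for 157x157 matrices:

Strassen's algorithm requires power-of-2 dimensions. Pad 157x157 to 256x256 (next power of 2).

Standard algorithm: 157^3 = 3869893 multiplications
Strassen's algorithm: 7^(log2(256)) = 7^8 = 5764801 multiplications
Difference: 3869893 - 5764801 = -1894908 (Strassen uses MORE here due to padding overhead — for small or just-over-power-of-2 n, padding can outweigh the per-level savings)

Standard: 3869893 multiplications (157^3). Strassen: 5764801 multiplications (7^8, after padding to 256x256). Strassen reduces 8 recursive multiplications to 7 at each level.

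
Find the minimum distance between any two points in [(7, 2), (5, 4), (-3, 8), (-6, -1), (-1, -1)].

Computing all pairwise distances among 5 points:

d((7, 2), (5, 4)) = 2.8284 <-- minimum
d((7, 2), (-3, 8)) = 11.6619
d((7, 2), (-6, -1)) = 13.3417
d((7, 2), (-1, -1)) = 8.544
d((5, 4), (-3, 8)) = 8.9443
d((5, 4), (-6, -1)) = 12.083
d((5, 4), (-1, -1)) = 7.8102
d((-3, 8), (-6, -1)) = 9.4868
d((-3, 8), (-1, -1)) = 9.2195
d((-6, -1), (-1, -1)) = 5.0

Closest pair: (7, 2) and (5, 4) with distance 2.8284

The closest pair is (7, 2) and (5, 4) with Euclidean distance 2.8284. For 5 points, brute-force pairwise comparison is shown above. For large n, the divide-and-conquer algorithm (sort by x, recurse on halves, check the dividing strip) achieves O(n log n).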